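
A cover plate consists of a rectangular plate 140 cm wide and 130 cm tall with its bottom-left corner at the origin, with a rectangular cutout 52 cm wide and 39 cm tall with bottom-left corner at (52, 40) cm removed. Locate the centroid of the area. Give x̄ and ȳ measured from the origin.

Part | A | x̄ᵢ | ȳᵢ | A·x̄ᵢ | A·ȳᵢ
plate | 18200.00 | 70.00 | 65.00 | 1274000.00 | 1183000.00
hole | -2028.00 | 78.00 | 59.50 | -158184.00 | -120666.00
Σ | 16172.00 |  |  | 1115816.00 | 1062334.00
x̄ = 1115816.00 / 16172.00 = 69.00 cm
ȳ = 1062334.00 / 16172.00 = 65.69 cm

x̄ = 69.00 cm, ȳ = 65.69 cm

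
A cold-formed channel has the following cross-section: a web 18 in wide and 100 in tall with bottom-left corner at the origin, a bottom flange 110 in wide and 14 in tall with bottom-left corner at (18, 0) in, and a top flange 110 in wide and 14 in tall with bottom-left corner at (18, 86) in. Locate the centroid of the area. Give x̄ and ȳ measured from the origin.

x̄ = 49.39 in, ȳ = 50.00 in

Part | A | x̄ᵢ | ȳᵢ | A·x̄ᵢ | A·ȳᵢ
web | 1800.00 | 9.00 | 50.00 | 16200.00 | 90000.00
bottom flange | 1540.00 | 73.00 | 7.00 | 112420.00 | 10780.00
top flange | 1540.00 | 73.00 | 93.00 | 112420.00 | 143220.00
Σ | 4880.00 |  |  | 241040.00 | 244000.00
x̄ = 241040.00 / 4880.00 = 49.39 in
ȳ = 244000.00 / 4880.00 = 50.00 in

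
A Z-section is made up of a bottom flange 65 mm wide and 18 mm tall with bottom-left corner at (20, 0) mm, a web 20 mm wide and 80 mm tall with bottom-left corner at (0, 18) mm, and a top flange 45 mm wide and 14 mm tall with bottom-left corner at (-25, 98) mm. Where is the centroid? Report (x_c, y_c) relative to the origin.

x_c = 22.31 mm, y_c = 49.85 mm

Part | A | x̄ᵢ | ȳᵢ | A·x̄ᵢ | A·ȳᵢ
bottom flange | 1170.00 | 52.50 | 9.00 | 61425.00 | 10530.00
web | 1600.00 | 10.00 | 58.00 | 16000.00 | 92800.00
top flange | 630.00 | -2.50 | 105.00 | -1575.00 | 66150.00
Σ | 3400.00 |  |  | 75850.00 | 169480.00
x_c = 75850.00 / 3400.00 = 22.31 mm
y_c = 169480.00 / 3400.00 = 49.85 mm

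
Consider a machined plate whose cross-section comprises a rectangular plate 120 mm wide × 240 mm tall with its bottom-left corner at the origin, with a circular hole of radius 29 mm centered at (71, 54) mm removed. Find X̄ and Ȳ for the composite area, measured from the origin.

X̄ = 58.89 mm, Ȳ = 126.67 mm

plate: A = 120 × 240 = 28800.00, centroid at (60.00, 120.00).
hole: A = −π·29² = -2642.08, centroid at (71.00, 54.00).
ΣA = 26157.92 mm²
ΣAX̄ = (28800.00)(60.00) + (-2642.08)(71.00) = 1540412.36 mm³
ΣAȲ = (28800.00)(120.00) + (-2642.08)(54.00) = 3313327.71 mm³
X̄ = 1540412.36 / 26157.92 = 58.89 mm
Ȳ = 3313327.71 / 26157.92 = 126.67 mm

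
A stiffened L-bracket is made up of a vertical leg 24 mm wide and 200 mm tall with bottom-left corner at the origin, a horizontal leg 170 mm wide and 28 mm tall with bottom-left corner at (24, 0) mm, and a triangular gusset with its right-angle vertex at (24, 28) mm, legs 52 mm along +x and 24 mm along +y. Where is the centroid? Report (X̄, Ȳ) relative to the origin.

vertical leg: A = 24 × 200 = 4800.00, centroid at (12.00, 100.00).
horizontal leg: A = 170 × 28 = 4760.00, centroid at (109.00, 14.00).
gusset: A = ½·52·24 = 624.00, centroid at (41.33, 36.00).
ΣA = 10184.00 mm²
ΣAX̄ = (4800.00)(12.00) + (4760.00)(109.00) + (624.00)(41.33) = 602232.00 mm³
ΣAȲ = (4800.00)(100.00) + (4760.00)(14.00) + (624.00)(36.00) = 569104.00 mm³
X̄ = 602232.00 / 10184.00 = 59.14 mm
Ȳ = 569104.00 / 10184.00 = 55.88 mm

X̄ = 59.14 mm, Ȳ = 55.88 mm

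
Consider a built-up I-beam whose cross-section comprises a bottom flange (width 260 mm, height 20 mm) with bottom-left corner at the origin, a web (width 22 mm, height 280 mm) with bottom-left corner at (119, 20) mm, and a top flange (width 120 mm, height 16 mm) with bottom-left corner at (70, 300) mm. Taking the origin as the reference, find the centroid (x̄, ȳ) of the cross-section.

x̄ = 130.00 mm, ȳ = 122.66 mm

Part | A | x̄ᵢ | ȳᵢ | A·x̄ᵢ | A·ȳᵢ
bottom flange | 5200.00 | 130.00 | 10.00 | 676000.00 | 52000.00
web | 6160.00 | 130.00 | 160.00 | 800800.00 | 985600.00
top flange | 1920.00 | 130.00 | 308.00 | 249600.00 | 591360.00
Σ | 13280.00 |  |  | 1726400.00 | 1628960.00
x̄ = 1726400.00 / 13280.00 = 130.00 mm
ȳ = 1628960.00 / 13280.00 = 122.66 mm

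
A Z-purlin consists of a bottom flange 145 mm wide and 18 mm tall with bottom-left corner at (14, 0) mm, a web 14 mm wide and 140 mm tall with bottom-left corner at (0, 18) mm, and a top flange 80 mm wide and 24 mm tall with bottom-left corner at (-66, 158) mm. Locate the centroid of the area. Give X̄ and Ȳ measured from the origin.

X̄ = 29.21 mm, Ȳ = 80.49 mm

bottom flange: A = 145 × 18 = 2610.00, centroid at (86.50, 9.00).
web: A = 14 × 140 = 1960.00, centroid at (7.00, 88.00).
top flange: A = 80 × 24 = 1920.00, centroid at (-26.00, 170.00).
ΣA = 6490.00 mm², ΣAX̄ = 189565.00 mm³, ΣAȲ = 522370.00 mm³.
X̄ = 189565.00/6490.00 = 29.21 mm; Ȳ = 522370.00/6490.00 = 80.49 mm.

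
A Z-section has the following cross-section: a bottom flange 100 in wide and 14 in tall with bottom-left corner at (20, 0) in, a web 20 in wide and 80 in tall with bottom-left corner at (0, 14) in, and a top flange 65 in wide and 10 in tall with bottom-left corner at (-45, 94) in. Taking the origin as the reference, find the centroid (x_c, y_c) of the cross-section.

Part | A | x̄ᵢ | ȳᵢ | A·x̄ᵢ | A·ȳᵢ
bottom flange | 1400.00 | 70.00 | 7.00 | 98000.00 | 9800.00
web | 1600.00 | 10.00 | 54.00 | 16000.00 | 86400.00
top flange | 650.00 | -12.50 | 99.00 | -8125.00 | 64350.00
Σ | 3650.00 |  |  | 105875.00 | 160550.00
x_c = 105875.00 / 3650.00 = 29.01 in
y_c = 160550.00 / 3650.00 = 43.99 in

x_c = 29.01 in, y_c = 43.99 in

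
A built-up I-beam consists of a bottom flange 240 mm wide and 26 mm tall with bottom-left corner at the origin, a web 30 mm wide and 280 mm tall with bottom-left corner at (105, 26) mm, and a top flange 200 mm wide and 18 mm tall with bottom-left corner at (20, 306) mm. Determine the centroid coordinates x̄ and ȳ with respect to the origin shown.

Part | A | x̄ᵢ | ȳᵢ | A·x̄ᵢ | A·ȳᵢ
bottom flange | 6240.00 | 120.00 | 13.00 | 748800.00 | 81120.00
web | 8400.00 | 120.00 | 166.00 | 1008000.00 | 1394400.00
top flange | 3600.00 | 120.00 | 315.00 | 432000.00 | 1134000.00
Σ | 18240.00 |  |  | 2188800.00 | 2609520.00
x̄ = 2188800.00 / 18240.00 = 120.00 mm
ȳ = 2609520.00 / 18240.00 = 143.07 mm

x̄ = 120.00 mm, ȳ = 143.07 mm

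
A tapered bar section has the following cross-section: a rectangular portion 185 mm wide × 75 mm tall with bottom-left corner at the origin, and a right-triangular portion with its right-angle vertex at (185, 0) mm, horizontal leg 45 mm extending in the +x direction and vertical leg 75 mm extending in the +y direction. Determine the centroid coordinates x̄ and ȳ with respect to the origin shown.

rectangular portion: A = 185 × 75 = 13875.00, centroid at (92.50, 37.50).
triangular portion: A = ½·45·75 = 1687.50, centroid at (200.00, 25.00).
ΣA = 15562.50 mm², ΣAx̄ = 1620937.50 mm³, ΣAȳ = 562500.00 mm³.
x̄ = 1620937.50/15562.50 = 104.16 mm; ȳ = 562500.00/15562.50 = 36.14 mm.

x̄ = 104.16 mm, ȳ = 36.14 mm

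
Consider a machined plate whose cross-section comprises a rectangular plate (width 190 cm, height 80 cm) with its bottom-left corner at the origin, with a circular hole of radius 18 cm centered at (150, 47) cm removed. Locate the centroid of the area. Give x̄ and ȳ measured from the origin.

x̄ = 91.05 cm, ȳ = 39.50 cm

plate: A = 190 × 80 = 15200.00, centroid at (95.00, 40.00).
hole: A = −π·18² = -1017.88, centroid at (150.00, 47.00).
ΣA = 14182.12 cm², ΣAx̄ = 1291318.60 cm³, ΣAȳ = 560159.83 cm³.
x̄ = 1291318.60/14182.12 = 91.05 cm; ȳ = 560159.83/14182.12 = 39.50 cm.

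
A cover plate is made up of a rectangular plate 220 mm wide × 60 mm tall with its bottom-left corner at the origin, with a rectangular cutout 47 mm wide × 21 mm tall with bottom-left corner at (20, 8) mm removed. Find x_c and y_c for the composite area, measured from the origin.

Part | A | x̄ᵢ | ȳᵢ | A·x̄ᵢ | A·ȳᵢ
plate | 13200.00 | 110.00 | 30.00 | 1452000.00 | 396000.00
hole | -987.00 | 43.50 | 18.50 | -42934.50 | -18259.50
Σ | 12213.00 |  |  | 1409065.50 | 377740.50
x_c = 1409065.50 / 12213.00 = 115.37 mm
y_c = 377740.50 / 12213.00 = 30.93 mm

x_c = 115.37 mm, y_c = 30.93 mm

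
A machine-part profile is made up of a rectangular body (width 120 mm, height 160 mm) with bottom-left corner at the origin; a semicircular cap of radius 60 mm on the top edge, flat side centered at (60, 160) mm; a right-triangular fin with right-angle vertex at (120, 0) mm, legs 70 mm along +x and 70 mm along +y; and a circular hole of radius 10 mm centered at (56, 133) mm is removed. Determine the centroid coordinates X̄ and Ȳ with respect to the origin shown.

rectangular body: A = 120 × 160 = 19200.00, centroid at (60.00, 80.00).
semicircular top: A = ½π·60² = 5654.87, centroid at (60.00, 185.46).
triangular fin: A = ½·70·70 = 2450.00, centroid at (143.33, 23.33).
hole: A = −π·10² = -314.16, centroid at (56.00, 133.00).
ΣA = 26990.71 mm²
ΣAX̄ = (19200.00)(60.00) + (5654.87)(60.00) + (2450.00)(143.33) + (-314.16)(56.00) = 1824865.75 mm³
ΣAȲ = (19200.00)(80.00) + (5654.87)(185.46) + (2450.00)(23.33) + (-314.16)(133.00) = 2600162.17 mm³
X̄ = 1824865.75 / 26990.71 = 67.61 mm
Ȳ = 2600162.17 / 26990.71 = 96.34 mm

X̄ = 67.61 mm, Ȳ = 96.34 mm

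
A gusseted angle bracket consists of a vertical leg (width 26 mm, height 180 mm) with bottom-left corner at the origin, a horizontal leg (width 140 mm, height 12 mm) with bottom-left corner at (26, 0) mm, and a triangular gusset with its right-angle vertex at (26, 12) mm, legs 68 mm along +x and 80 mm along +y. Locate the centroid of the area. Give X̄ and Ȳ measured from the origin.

X̄ = 39.04 mm, Ȳ = 59.08 mm

vertical leg: A = 26 × 180 = 4680.00, centroid at (13.00, 90.00).
horizontal leg: A = 140 × 12 = 1680.00, centroid at (96.00, 6.00).
gusset: A = ½·68·80 = 2720.00, centroid at (48.67, 38.67).
ΣA = 9080.00 mm²
ΣAX̄ = (4680.00)(13.00) + (1680.00)(96.00) + (2720.00)(48.67) = 354493.33 mm³
ΣAȲ = (4680.00)(90.00) + (1680.00)(6.00) + (2720.00)(38.67) = 536453.33 mm³
X̄ = 354493.33 / 9080.00 = 39.04 mm
Ȳ = 536453.33 / 9080.00 = 59.08 mm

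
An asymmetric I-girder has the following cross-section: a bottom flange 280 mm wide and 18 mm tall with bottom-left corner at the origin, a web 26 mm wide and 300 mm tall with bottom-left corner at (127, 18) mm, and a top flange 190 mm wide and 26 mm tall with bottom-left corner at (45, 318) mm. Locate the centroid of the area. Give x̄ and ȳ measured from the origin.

x̄ = 140.00 mm, ȳ = 168.22 mm

bottom flange: A = 280 × 18 = 5040.00, centroid at (140.00, 9.00).
web: A = 26 × 300 = 7800.00, centroid at (140.00, 168.00).
top flange: A = 190 × 26 = 4940.00, centroid at (140.00, 331.00).
ΣA = 17780.00 mm², ΣAx̄ = 2489200.00 mm³, ΣAȳ = 2990900.00 mm³.
x̄ = 2489200.00/17780.00 = 140.00 mm; ȳ = 2990900.00/17780.00 = 168.22 mm.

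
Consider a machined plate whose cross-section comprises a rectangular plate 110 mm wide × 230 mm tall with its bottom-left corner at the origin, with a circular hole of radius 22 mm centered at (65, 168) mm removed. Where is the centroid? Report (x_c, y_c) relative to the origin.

x_c = 54.36 mm, y_c = 111.61 mm

Part | A | x̄ᵢ | ȳᵢ | A·x̄ᵢ | A·ȳᵢ
plate | 25300.00 | 55.00 | 115.00 | 1391500.00 | 2909500.00
hole | -1520.53 | 65.00 | 168.00 | -98834.50 | -255449.18
Σ | 23779.47 |  |  | 1292665.50 | 2654050.82
x_c = 1292665.50 / 23779.47 = 54.36 mm
y_c = 2654050.82 / 23779.47 = 111.61 mm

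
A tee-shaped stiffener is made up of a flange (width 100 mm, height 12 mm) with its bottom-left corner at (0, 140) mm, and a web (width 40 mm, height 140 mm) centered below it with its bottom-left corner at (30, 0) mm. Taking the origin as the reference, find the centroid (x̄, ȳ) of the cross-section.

Part | A | x̄ᵢ | ȳᵢ | A·x̄ᵢ | A·ȳᵢ
web | 5600.00 | 50.00 | 70.00 | 280000.00 | 392000.00
flange | 1200.00 | 50.00 | 146.00 | 60000.00 | 175200.00
Σ | 6800.00 |  |  | 340000.00 | 567200.00
x̄ = 340000.00 / 6800.00 = 50.00 mm
ȳ = 567200.00 / 6800.00 = 83.41 mm

x̄ = 50.00 mm, ȳ = 83.41 mm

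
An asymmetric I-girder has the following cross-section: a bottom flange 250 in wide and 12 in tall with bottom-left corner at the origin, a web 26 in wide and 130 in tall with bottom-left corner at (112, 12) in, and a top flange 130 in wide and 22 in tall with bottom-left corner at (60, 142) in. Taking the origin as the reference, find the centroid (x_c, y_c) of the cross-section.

Part | A | x̄ᵢ | ȳᵢ | A·x̄ᵢ | A·ȳᵢ
bottom flange | 3000.00 | 125.00 | 6.00 | 375000.00 | 18000.00
web | 3380.00 | 125.00 | 77.00 | 422500.00 | 260260.00
top flange | 2860.00 | 125.00 | 153.00 | 357500.00 | 437580.00
Σ | 9240.00 |  |  | 1155000.00 | 715840.00
x_c = 1155000.00 / 9240.00 = 125.00 in
y_c = 715840.00 / 9240.00 = 77.47 in

x_c = 125.00 in, y_c = 77.47 in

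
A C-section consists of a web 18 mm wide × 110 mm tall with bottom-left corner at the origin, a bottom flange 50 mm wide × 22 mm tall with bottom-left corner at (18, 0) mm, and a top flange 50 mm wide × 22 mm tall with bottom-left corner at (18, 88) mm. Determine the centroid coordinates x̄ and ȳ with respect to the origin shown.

Part | A | x̄ᵢ | ȳᵢ | A·x̄ᵢ | A·ȳᵢ
web | 1980.00 | 9.00 | 55.00 | 17820.00 | 108900.00
bottom flange | 1100.00 | 43.00 | 11.00 | 47300.00 | 12100.00
top flange | 1100.00 | 43.00 | 99.00 | 47300.00 | 108900.00
Σ | 4180.00 |  |  | 112420.00 | 229900.00
x̄ = 112420.00 / 4180.00 = 26.89 mm
ȳ = 229900.00 / 4180.00 = 55.00 mm

x̄ = 26.89 mm, ȳ = 55.00 mm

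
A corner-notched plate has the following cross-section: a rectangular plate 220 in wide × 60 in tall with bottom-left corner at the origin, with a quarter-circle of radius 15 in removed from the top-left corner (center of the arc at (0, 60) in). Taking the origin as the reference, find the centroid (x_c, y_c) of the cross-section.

Part | A | x̄ᵢ | ȳᵢ | A·x̄ᵢ | A·ȳᵢ
plate | 13200.00 | 110.00 | 30.00 | 1452000.00 | 396000.00
removed quarter-circle | -176.71 | 6.37 | 53.63 | -1125.00 | -9477.88
Σ | 13023.29 |  |  | 1450875.00 | 386522.12
x_c = 1450875.00 / 13023.29 = 111.41 in
y_c = 386522.12 / 13023.29 = 29.68 in

x_c = 111.41 in, y_c = 29.68 in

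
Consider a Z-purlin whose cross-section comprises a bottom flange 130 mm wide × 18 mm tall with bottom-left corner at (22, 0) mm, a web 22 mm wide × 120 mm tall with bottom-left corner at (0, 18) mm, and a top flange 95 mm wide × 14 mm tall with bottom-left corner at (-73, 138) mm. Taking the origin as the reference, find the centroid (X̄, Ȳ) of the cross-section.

bottom flange: A = 130 × 18 = 2340.00, centroid at (87.00, 9.00).
web: A = 22 × 120 = 2640.00, centroid at (11.00, 78.00).
top flange: A = 95 × 14 = 1330.00, centroid at (-25.50, 145.00).
ΣA = 6310.00 mm², ΣAX̄ = 198705.00 mm³, ΣAȲ = 419830.00 mm³.
X̄ = 198705.00/6310.00 = 31.49 mm; Ȳ = 419830.00/6310.00 = 66.53 mm.

X̄ = 31.49 mm, Ȳ = 66.53 mm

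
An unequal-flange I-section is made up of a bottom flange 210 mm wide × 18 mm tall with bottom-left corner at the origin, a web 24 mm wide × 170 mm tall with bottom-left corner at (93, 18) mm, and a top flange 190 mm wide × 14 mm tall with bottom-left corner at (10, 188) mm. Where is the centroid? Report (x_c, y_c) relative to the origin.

Part | A | x̄ᵢ | ȳᵢ | A·x̄ᵢ | A·ȳᵢ
bottom flange | 3780.00 | 105.00 | 9.00 | 396900.00 | 34020.00
web | 4080.00 | 105.00 | 103.00 | 428400.00 | 420240.00
top flange | 2660.00 | 105.00 | 195.00 | 279300.00 | 518700.00
Σ | 10520.00 |  |  | 1104600.00 | 972960.00
x_c = 1104600.00 / 10520.00 = 105.00 mm
y_c = 972960.00 / 10520.00 = 92.49 mm

x_c = 105.00 mm, y_c = 92.49 mm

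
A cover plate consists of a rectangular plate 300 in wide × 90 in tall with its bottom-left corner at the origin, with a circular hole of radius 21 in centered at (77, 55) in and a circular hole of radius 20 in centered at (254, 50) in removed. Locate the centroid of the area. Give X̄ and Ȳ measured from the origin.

X̄ = 148.79 in, Ȳ = 44.17 in

Part | A | x̄ᵢ | ȳᵢ | A·x̄ᵢ | A·ȳᵢ
plate | 27000.00 | 150.00 | 45.00 | 4050000.00 | 1215000.00
hole 1 | -1385.44 | 77.00 | 55.00 | -106679.06 | -76199.33
hole 2 | -1256.64 | 254.00 | 50.00 | -319185.81 | -62831.85
Σ | 24357.92 |  |  | 3624135.12 | 1075968.82
X̄ = 3624135.12 / 24357.92 = 148.79 in
Ȳ = 1075968.82 / 24357.92 = 44.17 in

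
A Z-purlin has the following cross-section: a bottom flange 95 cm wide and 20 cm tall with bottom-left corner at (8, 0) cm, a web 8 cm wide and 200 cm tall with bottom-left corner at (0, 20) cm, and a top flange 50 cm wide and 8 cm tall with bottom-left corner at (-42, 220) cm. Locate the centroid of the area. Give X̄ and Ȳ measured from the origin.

bottom flange: A = 95 × 20 = 1900.00, centroid at (55.50, 10.00).
web: A = 8 × 200 = 1600.00, centroid at (4.00, 120.00).
top flange: A = 50 × 8 = 400.00, centroid at (-17.00, 224.00).
ΣA = 3900.00 cm²
ΣAX̄ = (1900.00)(55.50) + (1600.00)(4.00) + (400.00)(-17.00) = 105050.00 cm³
ΣAȲ = (1900.00)(10.00) + (1600.00)(120.00) + (400.00)(224.00) = 300600.00 cm³
X̄ = 105050.00 / 3900.00 = 26.94 cm
Ȳ = 300600.00 / 3900.00 = 77.08 cm

X̄ = 26.94 cm, Ȳ = 77.08 cm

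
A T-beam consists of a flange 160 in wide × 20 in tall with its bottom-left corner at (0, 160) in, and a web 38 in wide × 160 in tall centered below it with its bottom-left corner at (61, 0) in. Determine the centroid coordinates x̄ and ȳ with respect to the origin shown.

web: A = 38 × 160 = 6080.00, centroid at (80.00, 80.00).
flange: A = 160 × 20 = 3200.00, centroid at (80.00, 170.00).
ΣA = 9280.00 in², ΣAx̄ = 742400.00 in³, ΣAȳ = 1030400.00 in³.
x̄ = 742400.00/9280.00 = 80.00 in; ȳ = 1030400.00/9280.00 = 111.03 in.

x̄ = 80.00 in, ȳ = 111.03 in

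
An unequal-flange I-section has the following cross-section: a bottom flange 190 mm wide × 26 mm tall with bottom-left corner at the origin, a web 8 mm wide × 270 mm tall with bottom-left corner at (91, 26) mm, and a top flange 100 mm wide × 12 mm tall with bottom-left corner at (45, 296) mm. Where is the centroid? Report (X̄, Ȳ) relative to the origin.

bottom flange: A = 190 × 26 = 4940.00, centroid at (95.00, 13.00).
web: A = 8 × 270 = 2160.00, centroid at (95.00, 161.00).
top flange: A = 100 × 12 = 1200.00, centroid at (95.00, 302.00).
ΣA = 8300.00 mm²
ΣAX̄ = (4940.00)(95.00) + (2160.00)(95.00) + (1200.00)(95.00) = 788500.00 mm³
ΣAȲ = (4940.00)(13.00) + (2160.00)(161.00) + (1200.00)(302.00) = 774380.00 mm³
X̄ = 788500.00 / 8300.00 = 95.00 mm
Ȳ = 774380.00 / 8300.00 = 93.30 mm

X̄ = 95.00 mm, Ȳ = 93.30 mm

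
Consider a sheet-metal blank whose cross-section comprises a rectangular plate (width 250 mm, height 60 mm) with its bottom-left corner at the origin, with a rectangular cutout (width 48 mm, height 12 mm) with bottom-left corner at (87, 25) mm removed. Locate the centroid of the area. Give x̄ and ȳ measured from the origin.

x̄ = 125.56 mm, ȳ = 29.96 mm

plate: A = 250 × 60 = 15000.00, centroid at (125.00, 30.00).
hole: A = −(48 × 12) = -576.00, centroid at (111.00, 31.00).
ΣA = 14424.00 mm², ΣAx̄ = 1811064.00 mm³, ΣAȳ = 432144.00 mm³.
x̄ = 1811064.00/14424.00 = 125.56 mm; ȳ = 432144.00/14424.00 = 29.96 mm.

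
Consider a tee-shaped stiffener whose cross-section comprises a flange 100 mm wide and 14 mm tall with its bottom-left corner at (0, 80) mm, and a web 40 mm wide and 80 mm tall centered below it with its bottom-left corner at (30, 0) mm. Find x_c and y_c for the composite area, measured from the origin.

x_c = 50.00 mm, y_c = 54.30 mm

web: A = 40 × 80 = 3200.00, centroid at (50.00, 40.00).
flange: A = 100 × 14 = 1400.00, centroid at (50.00, 87.00).
ΣA = 4600.00 mm², ΣAx_c = 230000.00 mm³, ΣAy_c = 249800.00 mm³.
x_c = 230000.00/4600.00 = 50.00 mm; y_c = 249800.00/4600.00 = 54.30 mm.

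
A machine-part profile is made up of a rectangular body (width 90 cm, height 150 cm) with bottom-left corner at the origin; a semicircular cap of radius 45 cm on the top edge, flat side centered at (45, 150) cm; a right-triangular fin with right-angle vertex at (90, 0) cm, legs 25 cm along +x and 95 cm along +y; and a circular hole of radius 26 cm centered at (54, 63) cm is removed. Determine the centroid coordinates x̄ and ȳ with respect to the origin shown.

Part | A | x̄ᵢ | ȳᵢ | A·x̄ᵢ | A·ȳᵢ
rectangular body | 13500.00 | 45.00 | 75.00 | 607500.00 | 1012500.00
semicircular top | 3180.86 | 45.00 | 169.10 | 143138.82 | 537879.38
triangular fin | 1187.50 | 98.33 | 31.67 | 116770.83 | 37604.17
hole | -2123.72 | 54.00 | 63.00 | -114680.70 | -133794.15
Σ | 15744.65 |  |  | 752728.95 | 1454189.40
x̄ = 752728.95 / 15744.65 = 47.81 cm
ȳ = 1454189.40 / 15744.65 = 92.36 cm

x̄ = 47.81 cm, ȳ = 92.36 cm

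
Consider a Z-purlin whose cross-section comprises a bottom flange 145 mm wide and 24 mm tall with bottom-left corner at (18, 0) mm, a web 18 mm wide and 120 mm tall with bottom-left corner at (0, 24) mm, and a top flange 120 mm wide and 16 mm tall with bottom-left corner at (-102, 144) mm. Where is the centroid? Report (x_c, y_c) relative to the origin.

x_c = 33.56 mm, y_c = 68.13 mm

bottom flange: A = 145 × 24 = 3480.00, centroid at (90.50, 12.00).
web: A = 18 × 120 = 2160.00, centroid at (9.00, 84.00).
top flange: A = 120 × 16 = 1920.00, centroid at (-42.00, 152.00).
ΣA = 7560.00 mm², ΣAx_c = 253740.00 mm³, ΣAy_c = 515040.00 mm³.
x_c = 253740.00/7560.00 = 33.56 mm; y_c = 515040.00/7560.00 = 68.13 mm.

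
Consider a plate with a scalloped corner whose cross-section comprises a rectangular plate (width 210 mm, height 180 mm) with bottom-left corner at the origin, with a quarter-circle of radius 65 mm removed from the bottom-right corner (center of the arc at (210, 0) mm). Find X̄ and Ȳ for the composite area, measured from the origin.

X̄ = 97.55 mm, Ȳ = 96.01 mm

Part | A | x̄ᵢ | ȳᵢ | A·x̄ᵢ | A·ȳᵢ
plate | 37800.00 | 105.00 | 90.00 | 3969000.00 | 3402000.00
removed quarter-circle | -3318.31 | 182.41 | 27.59 | -605302.85 | -91541.67
Σ | 34481.69 |  |  | 3363697.15 | 3310458.33
X̄ = 3363697.15 / 34481.69 = 97.55 mm
Ȳ = 3310458.33 / 34481.69 = 96.01 mm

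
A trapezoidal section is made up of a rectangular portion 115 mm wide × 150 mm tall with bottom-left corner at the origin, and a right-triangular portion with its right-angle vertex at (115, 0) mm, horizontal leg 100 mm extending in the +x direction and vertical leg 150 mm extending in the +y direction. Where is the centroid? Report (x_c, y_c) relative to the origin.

Part | A | x̄ᵢ | ȳᵢ | A·x̄ᵢ | A·ȳᵢ
rectangular portion | 17250.00 | 57.50 | 75.00 | 991875.00 | 1293750.00
triangular portion | 7500.00 | 148.33 | 50.00 | 1112500.00 | 375000.00
Σ | 24750.00 |  |  | 2104375.00 | 1668750.00
x_c = 2104375.00 / 24750.00 = 85.03 mm
y_c = 1668750.00 / 24750.00 = 67.42 mm

x_c = 85.03 mm, y_c = 67.42 mm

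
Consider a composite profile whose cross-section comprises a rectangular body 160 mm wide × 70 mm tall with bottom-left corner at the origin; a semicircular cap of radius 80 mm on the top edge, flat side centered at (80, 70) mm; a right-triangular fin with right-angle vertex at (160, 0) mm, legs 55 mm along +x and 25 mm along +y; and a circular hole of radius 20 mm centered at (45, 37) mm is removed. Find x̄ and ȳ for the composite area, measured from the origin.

x̄ = 85.39 mm, ȳ = 67.51 mm

rectangular body: A = 160 × 70 = 11200.00, centroid at (80.00, 35.00).
semicircular top: A = ½π·80² = 10053.10, centroid at (80.00, 103.95).
triangular fin: A = ½·55·25 = 687.50, centroid at (178.33, 8.33).
hole: A = −π·20² = -1256.64, centroid at (45.00, 37.00).
ΣA = 20683.96 mm²
ΣAx̄ = (11200.00)(80.00) + (10053.10)(80.00) + (687.50)(178.33) + (-1256.64)(45.00) = 1766303.22 mm³
ΣAȳ = (11200.00)(35.00) + (10053.10)(103.95) + (687.50)(8.33) + (-1256.64)(37.00) = 1396283.68 mm³
x̄ = 1766303.22 / 20683.96 = 85.39 mm
ȳ = 1396283.68 / 20683.96 = 67.51 mm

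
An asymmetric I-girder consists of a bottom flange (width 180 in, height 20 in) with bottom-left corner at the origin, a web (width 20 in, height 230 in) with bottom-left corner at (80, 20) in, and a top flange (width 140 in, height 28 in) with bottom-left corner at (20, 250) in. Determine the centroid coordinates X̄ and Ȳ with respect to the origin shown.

bottom flange: A = 180 × 20 = 3600.00, centroid at (90.00, 10.00).
web: A = 20 × 230 = 4600.00, centroid at (90.00, 135.00).
top flange: A = 140 × 28 = 3920.00, centroid at (90.00, 264.00).
ΣA = 12120.00 in², ΣAX̄ = 1090800.00 in³, ΣAȲ = 1691880.00 in³.
X̄ = 1090800.00/12120.00 = 90.00 in; Ȳ = 1691880.00/12120.00 = 139.59 in.

X̄ = 90.00 in, Ȳ = 139.59 in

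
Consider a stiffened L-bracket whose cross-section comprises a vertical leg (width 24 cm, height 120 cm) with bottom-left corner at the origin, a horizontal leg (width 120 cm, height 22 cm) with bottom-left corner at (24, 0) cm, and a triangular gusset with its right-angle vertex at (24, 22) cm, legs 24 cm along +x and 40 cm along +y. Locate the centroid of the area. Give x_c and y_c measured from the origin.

x_c = 45.28 cm, y_c = 36.47 cm

vertical leg: A = 24 × 120 = 2880.00, centroid at (12.00, 60.00).
horizontal leg: A = 120 × 22 = 2640.00, centroid at (84.00, 11.00).
gusset: A = ½·24·40 = 480.00, centroid at (32.00, 35.33).
ΣA = 6000.00 cm², ΣAx_c = 271680.00 cm³, ΣAy_c = 218800.00 cm³.
x_c = 271680.00/6000.00 = 45.28 cm; y_c = 218800.00/6000.00 = 36.47 cm.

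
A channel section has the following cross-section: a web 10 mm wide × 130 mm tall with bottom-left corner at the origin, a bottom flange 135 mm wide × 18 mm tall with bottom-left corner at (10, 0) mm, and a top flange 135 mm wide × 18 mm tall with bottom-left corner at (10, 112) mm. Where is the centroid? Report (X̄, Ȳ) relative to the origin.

web: A = 10 × 130 = 1300.00, centroid at (5.00, 65.00).
bottom flange: A = 135 × 18 = 2430.00, centroid at (77.50, 9.00).
top flange: A = 135 × 18 = 2430.00, centroid at (77.50, 121.00).
ΣA = 6160.00 mm², ΣAX̄ = 383150.00 mm³, ΣAȲ = 400400.00 mm³.
X̄ = 383150.00/6160.00 = 62.20 mm; Ȳ = 400400.00/6160.00 = 65.00 mm.

X̄ = 62.20 mm, Ȳ = 65.00 mm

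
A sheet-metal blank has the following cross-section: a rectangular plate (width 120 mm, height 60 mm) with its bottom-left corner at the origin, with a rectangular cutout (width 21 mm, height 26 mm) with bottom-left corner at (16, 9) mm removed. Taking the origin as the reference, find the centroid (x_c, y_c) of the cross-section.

Part | A | x̄ᵢ | ȳᵢ | A·x̄ᵢ | A·ȳᵢ
plate | 7200.00 | 60.00 | 30.00 | 432000.00 | 216000.00
hole | -546.00 | 26.50 | 22.00 | -14469.00 | -12012.00
Σ | 6654.00 |  |  | 417531.00 | 203988.00
x_c = 417531.00 / 6654.00 = 62.75 mm
y_c = 203988.00 / 6654.00 = 30.66 mm

x_c = 62.75 mm, y_c = 30.66 mm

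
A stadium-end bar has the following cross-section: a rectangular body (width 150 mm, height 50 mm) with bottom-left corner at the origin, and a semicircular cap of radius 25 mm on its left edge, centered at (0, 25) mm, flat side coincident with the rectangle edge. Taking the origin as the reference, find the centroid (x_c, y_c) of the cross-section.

rectangular body: A = 150 × 50 = 7500.00, centroid at (75.00, 25.00).
semicircular end: A = ½π·25² = 981.75, centroid at (-10.61, 25.00).
ΣA = 8481.75 mm², ΣAx_c = 552083.33 mm³, ΣAy_c = 212043.69 mm³.
x_c = 552083.33/8481.75 = 65.09 mm; y_c = 212043.69/8481.75 = 25.00 mm.

x_c = 65.09 mm, y_c = 25.00 mm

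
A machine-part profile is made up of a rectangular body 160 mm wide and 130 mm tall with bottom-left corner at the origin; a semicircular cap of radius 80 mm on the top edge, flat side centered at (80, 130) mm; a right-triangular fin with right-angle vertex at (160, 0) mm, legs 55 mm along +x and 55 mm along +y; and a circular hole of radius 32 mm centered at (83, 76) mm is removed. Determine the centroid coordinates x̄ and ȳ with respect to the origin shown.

Part | A | x̄ᵢ | ȳᵢ | A·x̄ᵢ | A·ȳᵢ
rectangular body | 20800.00 | 80.00 | 65.00 | 1664000.00 | 1352000.00
semicircular top | 10053.10 | 80.00 | 163.95 | 804247.72 | 1648235.88
triangular fin | 1512.50 | 178.33 | 18.33 | 269729.17 | 27729.17
hole | -3216.99 | 83.00 | 76.00 | -267010.24 | -244491.31
Σ | 29148.61 |  |  | 2470966.64 | 2783473.74
x̄ = 2470966.64 / 29148.61 = 84.77 mm
ȳ = 2783473.74 / 29148.61 = 95.49 mm

x̄ = 84.77 mm, ȳ = 95.49 mm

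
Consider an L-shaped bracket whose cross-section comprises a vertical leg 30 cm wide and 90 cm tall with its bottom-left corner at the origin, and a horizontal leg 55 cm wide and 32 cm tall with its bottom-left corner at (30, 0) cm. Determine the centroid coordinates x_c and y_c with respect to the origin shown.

vertical leg: A = 30 × 90 = 2700.00, centroid at (15.00, 45.00).
horizontal leg: A = 55 × 32 = 1760.00, centroid at (57.50, 16.00).
ΣA = 4460.00 cm², ΣAx_c = 141700.00 cm³, ΣAy_c = 149660.00 cm³.
x_c = 141700.00/4460.00 = 31.77 cm; y_c = 149660.00/4460.00 = 33.56 cm.

x_c = 31.77 cm, y_c = 33.56 cm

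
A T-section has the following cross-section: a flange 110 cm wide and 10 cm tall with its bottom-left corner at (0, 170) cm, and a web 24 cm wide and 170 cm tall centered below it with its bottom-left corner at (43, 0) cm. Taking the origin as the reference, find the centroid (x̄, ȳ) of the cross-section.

x̄ = 55.00 cm, ȳ = 104.11 cm

web: A = 24 × 170 = 4080.00, centroid at (55.00, 85.00).
flange: A = 110 × 10 = 1100.00, centroid at (55.00, 175.00).
ΣA = 5180.00 cm²
ΣAx̄ = (4080.00)(55.00) + (1100.00)(55.00) = 284900.00 cm³
ΣAȳ = (4080.00)(85.00) + (1100.00)(175.00) = 539300.00 cm³
x̄ = 284900.00 / 5180.00 = 55.00 cm
ȳ = 539300.00 / 5180.00 = 104.11 cm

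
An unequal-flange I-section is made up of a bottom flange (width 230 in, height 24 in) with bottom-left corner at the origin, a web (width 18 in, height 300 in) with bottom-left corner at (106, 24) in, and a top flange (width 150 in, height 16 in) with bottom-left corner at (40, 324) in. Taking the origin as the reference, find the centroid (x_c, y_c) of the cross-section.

bottom flange: A = 230 × 24 = 5520.00, centroid at (115.00, 12.00).
web: A = 18 × 300 = 5400.00, centroid at (115.00, 174.00).
top flange: A = 150 × 16 = 2400.00, centroid at (115.00, 332.00).
ΣA = 13320.00 in²
ΣAx_c = (5520.00)(115.00) + (5400.00)(115.00) + (2400.00)(115.00) = 1531800.00 in³
ΣAy_c = (5520.00)(12.00) + (5400.00)(174.00) + (2400.00)(332.00) = 1802640.00 in³
x_c = 1531800.00 / 13320.00 = 115.00 in
y_c = 1802640.00 / 13320.00 = 135.33 in

x_c = 115.00 in, y_c = 135.33 in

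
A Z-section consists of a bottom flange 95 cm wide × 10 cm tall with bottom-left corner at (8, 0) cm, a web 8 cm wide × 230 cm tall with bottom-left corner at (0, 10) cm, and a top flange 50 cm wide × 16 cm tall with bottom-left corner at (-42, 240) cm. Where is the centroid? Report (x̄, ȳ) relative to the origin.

bottom flange: A = 95 × 10 = 950.00, centroid at (55.50, 5.00).
web: A = 8 × 230 = 1840.00, centroid at (4.00, 125.00).
top flange: A = 50 × 16 = 800.00, centroid at (-17.00, 248.00).
ΣA = 3590.00 cm²
ΣAx̄ = (950.00)(55.50) + (1840.00)(4.00) + (800.00)(-17.00) = 46485.00 cm³
ΣAȳ = (950.00)(5.00) + (1840.00)(125.00) + (800.00)(248.00) = 433150.00 cm³
x̄ = 46485.00 / 3590.00 = 12.95 cm
ȳ = 433150.00 / 3590.00 = 120.65 cm

x̄ = 12.95 cm, ȳ = 120.65 cm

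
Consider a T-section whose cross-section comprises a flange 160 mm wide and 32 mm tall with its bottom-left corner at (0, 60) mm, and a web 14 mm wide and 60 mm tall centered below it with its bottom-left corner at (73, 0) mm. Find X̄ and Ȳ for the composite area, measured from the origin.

X̄ = 80.00 mm, Ȳ = 69.52 mm

web: A = 14 × 60 = 840.00, centroid at (80.00, 30.00).
flange: A = 160 × 32 = 5120.00, centroid at (80.00, 76.00).
ΣA = 5960.00 mm², ΣAX̄ = 476800.00 mm³, ΣAȲ = 414320.00 mm³.
X̄ = 476800.00/5960.00 = 80.00 mm; Ȳ = 414320.00/5960.00 = 69.52 mm.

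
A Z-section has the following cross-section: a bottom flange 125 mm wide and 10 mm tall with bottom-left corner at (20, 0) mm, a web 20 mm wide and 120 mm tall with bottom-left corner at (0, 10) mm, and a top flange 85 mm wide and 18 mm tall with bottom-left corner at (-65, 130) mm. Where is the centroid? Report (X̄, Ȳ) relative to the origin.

X̄ = 17.90 mm, Ȳ = 74.69 mm

bottom flange: A = 125 × 10 = 1250.00, centroid at (82.50, 5.00).
web: A = 20 × 120 = 2400.00, centroid at (10.00, 70.00).
top flange: A = 85 × 18 = 1530.00, centroid at (-22.50, 139.00).
ΣA = 5180.00 mm², ΣAX̄ = 92700.00 mm³, ΣAȲ = 386920.00 mm³.
X̄ = 92700.00/5180.00 = 17.90 mm; Ȳ = 386920.00/5180.00 = 74.69 mm.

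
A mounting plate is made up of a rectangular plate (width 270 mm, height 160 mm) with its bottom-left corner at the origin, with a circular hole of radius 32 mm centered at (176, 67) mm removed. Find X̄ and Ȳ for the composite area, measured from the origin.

X̄ = 131.70 mm, Ȳ = 81.05 mm

Part | A | x̄ᵢ | ȳᵢ | A·x̄ᵢ | A·ȳᵢ
plate | 43200.00 | 135.00 | 80.00 | 5832000.00 | 3456000.00
hole | -3216.99 | 176.00 | 67.00 | -566190.39 | -215538.39
Σ | 39983.01 |  |  | 5265809.61 | 3240461.61
X̄ = 5265809.61 / 39983.01 = 131.70 mm
Ȳ = 3240461.61 / 39983.01 = 81.05 mm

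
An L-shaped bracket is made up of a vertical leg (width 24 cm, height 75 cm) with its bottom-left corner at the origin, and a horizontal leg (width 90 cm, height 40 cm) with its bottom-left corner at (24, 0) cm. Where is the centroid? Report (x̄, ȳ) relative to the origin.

x̄ = 50.00 cm, ȳ = 25.83 cm

vertical leg: A = 24 × 75 = 1800.00, centroid at (12.00, 37.50).
horizontal leg: A = 90 × 40 = 3600.00, centroid at (69.00, 20.00).
ΣA = 5400.00 cm²
ΣAx̄ = (1800.00)(12.00) + (3600.00)(69.00) = 270000.00 cm³
ΣAȳ = (1800.00)(37.50) + (3600.00)(20.00) = 139500.00 cm³
x̄ = 270000.00 / 5400.00 = 50.00 cm
ȳ = 139500.00 / 5400.00 = 25.83 cm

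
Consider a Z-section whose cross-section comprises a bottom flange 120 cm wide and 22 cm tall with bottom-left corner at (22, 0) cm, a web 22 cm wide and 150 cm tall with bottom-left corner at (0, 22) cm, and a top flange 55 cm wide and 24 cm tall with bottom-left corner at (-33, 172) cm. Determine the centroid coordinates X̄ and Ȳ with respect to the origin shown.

bottom flange: A = 120 × 22 = 2640.00, centroid at (82.00, 11.00).
web: A = 22 × 150 = 3300.00, centroid at (11.00, 97.00).
top flange: A = 55 × 24 = 1320.00, centroid at (-5.50, 184.00).
ΣA = 7260.00 cm², ΣAX̄ = 245520.00 cm³, ΣAȲ = 592020.00 cm³.
X̄ = 245520.00/7260.00 = 33.82 cm; Ȳ = 592020.00/7260.00 = 81.55 cm.

X̄ = 33.82 cm, Ȳ = 81.55 cm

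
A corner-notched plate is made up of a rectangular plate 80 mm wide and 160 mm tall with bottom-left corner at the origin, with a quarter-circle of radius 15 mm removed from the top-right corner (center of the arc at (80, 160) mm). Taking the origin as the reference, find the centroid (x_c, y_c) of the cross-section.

plate: A = 80 × 160 = 12800.00, centroid at (40.00, 80.00).
removed quarter-circle: A = −¼π·15² = -176.71, centroid at (73.63, 153.63).
ΣA = 12623.29 mm², ΣAx_c = 498987.83 mm³, ΣAy_c = 996850.67 mm³.
x_c = 498987.83/12623.29 = 39.53 mm; y_c = 996850.67/12623.29 = 78.97 mm.

x_c = 39.53 mm, y_c = 78.97 mm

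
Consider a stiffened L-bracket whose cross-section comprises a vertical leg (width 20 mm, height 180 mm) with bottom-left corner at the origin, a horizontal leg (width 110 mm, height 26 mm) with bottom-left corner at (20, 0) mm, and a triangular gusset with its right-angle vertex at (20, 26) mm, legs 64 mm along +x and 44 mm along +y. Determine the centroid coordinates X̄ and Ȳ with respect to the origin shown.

Part | A | x̄ᵢ | ȳᵢ | A·x̄ᵢ | A·ȳᵢ
vertical leg | 3600.00 | 10.00 | 90.00 | 36000.00 | 324000.00
horizontal leg | 2860.00 | 75.00 | 13.00 | 214500.00 | 37180.00
gusset | 1408.00 | 41.33 | 40.67 | 58197.33 | 57258.67
Σ | 7868.00 |  |  | 308697.33 | 418438.67
X̄ = 308697.33 / 7868.00 = 39.23 mm
Ȳ = 418438.67 / 7868.00 = 53.18 mm

X̄ = 39.23 mm, Ȳ = 53.18 mm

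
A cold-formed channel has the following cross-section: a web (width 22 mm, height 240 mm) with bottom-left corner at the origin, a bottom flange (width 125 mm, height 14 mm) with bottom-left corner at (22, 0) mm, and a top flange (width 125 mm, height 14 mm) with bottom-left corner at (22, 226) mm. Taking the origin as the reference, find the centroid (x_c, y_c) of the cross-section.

web: A = 22 × 240 = 5280.00, centroid at (11.00, 120.00).
bottom flange: A = 125 × 14 = 1750.00, centroid at (84.50, 7.00).
top flange: A = 125 × 14 = 1750.00, centroid at (84.50, 233.00).
ΣA = 8780.00 mm²
ΣAx_c = (5280.00)(11.00) + (1750.00)(84.50) + (1750.00)(84.50) = 353830.00 mm³
ΣAy_c = (5280.00)(120.00) + (1750.00)(7.00) + (1750.00)(233.00) = 1053600.00 mm³
x_c = 353830.00 / 8780.00 = 40.30 mm
y_c = 1053600.00 / 8780.00 = 120.00 mm

x_c = 40.30 mm, y_c = 120.00 mm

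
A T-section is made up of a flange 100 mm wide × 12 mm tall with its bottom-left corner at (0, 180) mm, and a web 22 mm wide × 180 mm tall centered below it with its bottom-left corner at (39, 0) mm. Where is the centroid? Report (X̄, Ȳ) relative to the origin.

X̄ = 50.00 mm, Ȳ = 112.33 mm

Part | A | x̄ᵢ | ȳᵢ | A·x̄ᵢ | A·ȳᵢ
web | 3960.00 | 50.00 | 90.00 | 198000.00 | 356400.00
flange | 1200.00 | 50.00 | 186.00 | 60000.00 | 223200.00
Σ | 5160.00 |  |  | 258000.00 | 579600.00
X̄ = 258000.00 / 5160.00 = 50.00 mm
Ȳ = 579600.00 / 5160.00 = 112.33 mm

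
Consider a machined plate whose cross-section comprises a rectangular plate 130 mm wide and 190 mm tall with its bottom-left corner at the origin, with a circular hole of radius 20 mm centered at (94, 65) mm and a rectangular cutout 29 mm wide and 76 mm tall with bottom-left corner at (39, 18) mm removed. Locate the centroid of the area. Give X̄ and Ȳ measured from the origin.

Part | A | x̄ᵢ | ȳᵢ | A·x̄ᵢ | A·ȳᵢ
plate | 24700.00 | 65.00 | 95.00 | 1605500.00 | 2346500.00
hole 1 | -1256.64 | 94.00 | 65.00 | -118123.88 | -81681.41
hole 2 | -2204.00 | 53.50 | 56.00 | -117914.00 | -123424.00
Σ | 21239.36 |  |  | 1369462.12 | 2141394.59
X̄ = 1369462.12 / 21239.36 = 64.48 mm
Ȳ = 2141394.59 / 21239.36 = 100.82 mm

X̄ = 64.48 mm, Ȳ = 100.82 mm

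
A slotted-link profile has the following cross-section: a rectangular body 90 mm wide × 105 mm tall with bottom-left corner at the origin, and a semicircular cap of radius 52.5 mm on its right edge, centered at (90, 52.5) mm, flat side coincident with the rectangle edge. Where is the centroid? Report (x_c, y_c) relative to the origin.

rectangular body: A = 90 × 105 = 9450.00, centroid at (45.00, 52.50).
semicircular end: A = ½π·52.5² = 4329.51, centroid at (112.28, 52.50).
ΣA = 13779.51 mm², ΣAx_c = 911374.41 mm³, ΣAy_c = 723424.14 mm³.
x_c = 911374.41/13779.51 = 66.14 mm; y_c = 723424.14/13779.51 = 52.50 mm.

x_c = 66.14 mm, y_c = 52.50 mm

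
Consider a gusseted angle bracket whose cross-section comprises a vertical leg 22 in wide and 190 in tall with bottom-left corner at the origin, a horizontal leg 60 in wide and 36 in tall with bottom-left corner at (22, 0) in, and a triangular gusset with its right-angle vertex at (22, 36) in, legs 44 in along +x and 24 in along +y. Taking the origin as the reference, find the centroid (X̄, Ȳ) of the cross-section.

vertical leg: A = 22 × 190 = 4180.00, centroid at (11.00, 95.00).
horizontal leg: A = 60 × 36 = 2160.00, centroid at (52.00, 18.00).
gusset: A = ½·44·24 = 528.00, centroid at (36.67, 44.00).
ΣA = 6868.00 in², ΣAX̄ = 177660.00 in³, ΣAȲ = 459212.00 in³.
X̄ = 177660.00/6868.00 = 25.87 in; Ȳ = 459212.00/6868.00 = 66.86 in.

X̄ = 25.87 in, Ȳ = 66.86 in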